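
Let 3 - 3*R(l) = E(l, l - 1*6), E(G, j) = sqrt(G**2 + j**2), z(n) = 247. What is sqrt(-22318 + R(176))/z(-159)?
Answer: sqrt(-200853 - 6*sqrt(14969))/741 ≈ 0.60592*I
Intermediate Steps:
R(l) = 1 - sqrt(l**2 + (-6 + l)**2)/3 (R(l) = 1 - sqrt(l**2 + (l - 1*6)**2)/3 = 1 - sqrt(l**2 + (l - 6)**2)/3 = 1 - sqrt(l**2 + (-6 + l)**2)/3)
sqrt(-22318 + R(176))/z(-159) = sqrt(-22318 + (1 - sqrt(176**2 + (-6 + 176)**2)/3))/247 = sqrt(-22318 + (1 - sqrt(30976 + 170**2)/3))*(1/247) = sqrt(-22318 + (1 - sqrt(30976 + 28900)/3))*(1/247) = sqrt(-22318 + (1 - 2*sqrt(14969)/3))*(1/247) = sqrt(-22317 - 2*sqrt(14969)/3)*(1/247) = sqrt(-22317 - 2*sqrt(14969)/3)/247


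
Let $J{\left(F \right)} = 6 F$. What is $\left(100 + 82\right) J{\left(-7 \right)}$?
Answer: $-7644$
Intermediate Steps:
$\left(100 + 82\right) J{\left(-7 \right)} = \left(100 + 82\right) 6 \left(-7\right) = 182 \left(-42\right) = -7644$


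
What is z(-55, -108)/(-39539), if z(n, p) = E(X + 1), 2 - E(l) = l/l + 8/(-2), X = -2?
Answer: -5/39539 ≈ -0.00012646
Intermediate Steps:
E(l) = 5 (E(l) = 2 - (l/l + 8/(-2)) = 2 - (1 + 8*(-1/2)) = 2 - (1 - 4) = 2 - 1*(-3) = 2 + 3 = 5)
z(n, p) = 5
z(-55, -108)/(-39539) = 5/(-39539) = 5*(-1/39539) = -5/39539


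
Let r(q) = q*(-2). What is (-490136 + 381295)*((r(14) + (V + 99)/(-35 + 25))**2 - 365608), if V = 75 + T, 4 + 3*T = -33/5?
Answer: 890376298509791/22500 ≈ 3.9572e+10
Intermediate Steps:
T = -53/15 (T = -4/3 + (-33/5)/3 = -4/3 + (-33*1/5)/3 = -4/3 + (1/3)*(-33/5) = -4/3 - 11/5 = -53/15 ≈ -3.5333)
r(q) = -2*q
V = 1072/15 (V = 75 - 53/15 = 1072/15 ≈ 71.467)
(-490136 + 381295)*((r(14) + (V + 99)/(-35 + 25))**2 - 365608) = (-490136 + 381295)*((-2*14 + (1072/15 + 99)/(-35 + 25))**2 - 365608) = -108841*((-28 + (2557/15)/(-10))**2 - 365608) = -108841*((-28 + (2557/15)*(-1/10))**2 - 365608) = -108841*((-28 - 2557/150)**2 - 365608) = -108841*((-6757/150)**2 - 365608) = -108841*(45657049/22500 - 365608) = -108841*(-8180522951/22500) = 890376298509791/22500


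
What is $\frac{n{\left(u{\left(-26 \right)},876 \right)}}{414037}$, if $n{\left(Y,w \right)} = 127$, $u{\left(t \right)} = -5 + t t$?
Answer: $\frac{127}{414037} \approx 0.00030674$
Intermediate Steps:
$u{\left(t \right)} = -5 + t^{2}$
$\frac{n{\left(u{\left(-26 \right)},876 \right)}}{414037} = \frac{127}{414037}$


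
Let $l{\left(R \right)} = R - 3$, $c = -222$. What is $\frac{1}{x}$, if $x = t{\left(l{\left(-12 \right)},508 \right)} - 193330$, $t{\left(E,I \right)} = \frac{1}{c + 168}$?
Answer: $- \frac{54}{10439821} \approx -5.1725 \cdot 10^{-6}$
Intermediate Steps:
$l{\left(R \right)} = -3 + R$
$t{\left(E,I \right)} = - \frac{1}{54}$ ($t{\left(E,I \right)} = \frac{1}{-222 + 168} = \frac{1}{-54} = - \frac{1}{54}$)
$x = - \frac{10439821}{54}$ ($x = - \frac{1}{54} - 193330 = - \frac{10439821}{54} \approx -1.9333 \cdot 10^{5}$)
$\frac{1}{x} = \frac{1}{- \frac{10439821}{54}} = - \frac{54}{10439821}$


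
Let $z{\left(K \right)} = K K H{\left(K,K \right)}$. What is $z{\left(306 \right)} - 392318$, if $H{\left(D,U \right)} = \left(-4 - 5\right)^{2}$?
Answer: $7192198$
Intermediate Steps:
$H{\left(D,U \right)} = 81$ ($H{\left(D,U \right)} = \left(-9\right)^{2} = 81$)
$z{\left(K \right)} = 81 K^{2}$ ($z{\left(K \right)} = K K 81 = K^{2} \cdot 81 = 81 K^{2}$)
$z{\left(306 \right)} - 392318 = 81 \cdot 306^{2} - 392318 = 81 \cdot 93636 - 392318 = 7584516 - 392318 = 7192198$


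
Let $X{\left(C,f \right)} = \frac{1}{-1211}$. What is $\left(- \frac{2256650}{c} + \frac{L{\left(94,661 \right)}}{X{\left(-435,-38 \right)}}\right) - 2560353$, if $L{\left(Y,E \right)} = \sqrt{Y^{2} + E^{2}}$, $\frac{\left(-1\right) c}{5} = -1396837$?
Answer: $- \frac{3576396254791}{1396837} - 1211 \sqrt{445757} \approx -3.3689 \cdot 10^{6}$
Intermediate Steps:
$c = 6984185$ ($c = \left(-5\right) \left(-1396837\right) = 6984185$)
$X{\left(C,f \right)} = - \frac{1}{1211}$
$L{\left(Y,E \right)} = \sqrt{E^{2} + Y^{2}}$
$\left(- \frac{2256650}{c} + \frac{L{\left(94,661 \right)}}{X{\left(-435,-38 \right)}}\right) - 2560353 = \left(- \frac{2256650}{6984185} + \frac{\sqrt{661^{2} + 94^{2}}}{- \frac{1}{1211}}\right) - 2560353 = \left(\left(-2256650\right) \frac{1}{6984185} + \sqrt{436921 + 8836} \left(-1211\right)\right) - 2560353 = \left(- \frac{451330}{1396837} + \sqrt{445757} \left(-1211\right)\right) - 2560353 = \left(- \frac{451330}{1396837} - 1211 \sqrt{445757}\right) - 2560353 = - \frac{3576396254791}{1396837} - 1211 \sqrt{445757}$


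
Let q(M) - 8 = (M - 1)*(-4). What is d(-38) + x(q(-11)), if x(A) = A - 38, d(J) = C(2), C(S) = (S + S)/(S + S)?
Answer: 19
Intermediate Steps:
C(S) = 1 (C(S) = (2*S)/((2*S)) = (2*S)*(1/(2*S)) = 1)
d(J) = 1
q(M) = 12 - 4*M (q(M) = 8 + (M - 1)*(-4) = 8 + (-1 + M)*(-4) = 8 + (4 - 4*M) = 12 - 4*M)
x(A) = -38 + A
d(-38) + x(q(-11)) = 1 + (-38 + (12 - 4*(-11))) = 1 + (-38 + (12 + 44)) = 1 + (-38 + 56) = 1 + 18 = 19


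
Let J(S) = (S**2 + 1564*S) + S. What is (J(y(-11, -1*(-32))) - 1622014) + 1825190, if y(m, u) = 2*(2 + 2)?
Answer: 215760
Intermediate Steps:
y(m, u) = 8 (y(m, u) = 2*4 = 8)
J(S) = S**2 + 1565*S
(J(y(-11, -1*(-32))) - 1622014) + 1825190 = (8*(1565 + 8) - 1622014) + 1825190 = (8*1573 - 1622014) + 1825190 = (12584 - 1622014) + 1825190 = -1609430 + 1825190 = 215760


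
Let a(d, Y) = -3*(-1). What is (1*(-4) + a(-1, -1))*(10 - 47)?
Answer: 37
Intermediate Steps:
a(d, Y) = 3
(1*(-4) + a(-1, -1))*(10 - 47) = (1*(-4) + 3)*(10 - 47) = (-4 + 3)*(-37) = -1*(-37) = 37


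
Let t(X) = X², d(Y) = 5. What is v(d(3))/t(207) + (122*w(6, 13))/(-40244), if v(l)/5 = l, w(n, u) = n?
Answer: -7589842/431103789 ≈ -0.017606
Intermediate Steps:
v(l) = 5*l
v(d(3))/t(207) + (122*w(6, 13))/(-40244) = (5*5)/(207²) + (122*6)/(-40244) = 25/42849 + 732*(-1/40244) = 25*(1/42849) - 183/10061 = 25/42849 - 183/10061 = -7589842/431103789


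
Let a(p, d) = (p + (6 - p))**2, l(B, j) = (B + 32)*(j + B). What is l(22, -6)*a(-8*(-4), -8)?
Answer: 31104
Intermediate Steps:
l(B, j) = (32 + B)*(B + j)
a(p, d) = 36 (a(p, d) = 6**2 = 36)
l(22, -6)*a(-8*(-4), -8) = (22**2 + 32*22 + 32*(-6) + 22*(-6))*36 = (484 + 704 - 192 - 132)*36 = 864*36 = 31104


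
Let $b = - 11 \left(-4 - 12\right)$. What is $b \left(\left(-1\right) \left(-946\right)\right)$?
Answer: $166496$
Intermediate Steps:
$b = 176$ ($b = \left(-11\right) \left(-16\right) = 176$)
$b \left(\left(-1\right) \left(-946\right)\right) = 176 \left(\left(-1\right) \left(-946\right)\right) = 176 \cdot 946 = 166496$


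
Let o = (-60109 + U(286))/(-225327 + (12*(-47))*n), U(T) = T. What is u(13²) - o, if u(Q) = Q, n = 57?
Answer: 14484484/85825 ≈ 168.77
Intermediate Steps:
o = 19941/85825 (o = (-60109 + 286)/(-225327 + (12*(-47))*57) = -59823/(-225327 - 564*57) = -59823/(-225327 - 32148) = -59823/(-257475) = -59823*(-1/257475) = 19941/85825 ≈ 0.23234)
u(13²) - o = 13² - 1*19941/85825 = 169 - 19941/85825 = 14484484/85825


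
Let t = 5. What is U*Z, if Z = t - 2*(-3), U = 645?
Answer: 7095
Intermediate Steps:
Z = 11 (Z = 5 - 2*(-3) = 5 + 6 = 11)
U*Z = 645*11 = 7095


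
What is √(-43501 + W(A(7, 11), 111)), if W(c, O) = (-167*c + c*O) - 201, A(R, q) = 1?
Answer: 3*I*√4862 ≈ 209.18*I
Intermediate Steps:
W(c, O) = -201 - 167*c + O*c (W(c, O) = (-167*c + O*c) - 201 = -201 - 167*c + O*c)
√(-43501 + W(A(7, 11), 111)) = √(-43501 + (-201 - 167*1 + 111*1)) = √(-43501 + (-201 - 167 + 111)) = √(-43501 - 257) = √(-43758) = 3*I*√4862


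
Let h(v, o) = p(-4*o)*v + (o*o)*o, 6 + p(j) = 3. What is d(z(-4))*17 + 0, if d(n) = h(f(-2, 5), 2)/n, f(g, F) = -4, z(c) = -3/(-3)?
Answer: 340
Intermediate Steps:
p(j) = -3 (p(j) = -6 + 3 = -3)
z(c) = 1 (z(c) = -3*(-1/3) = 1)
h(v, o) = o**3 - 3*v (h(v, o) = -3*v + (o*o)*o = -3*v + o**2*o = -3*v + o**3 = o**3 - 3*v)
d(n) = 20/n (d(n) = (2**3 - 3*(-4))/n = (8 + 12)/n = 20/n)
d(z(-4))*17 + 0 = (20/1)*17 + 0 = (20*1)*17 + 0 = 20*17 + 0 = 340 + 0 = 340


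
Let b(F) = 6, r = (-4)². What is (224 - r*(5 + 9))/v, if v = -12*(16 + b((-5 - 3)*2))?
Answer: 0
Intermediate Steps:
r = 16
v = -264 (v = -12*(16 + 6) = -12*22 = -264)
(224 - r*(5 + 9))/v = (224 - 16*(5 + 9))/(-264) = (224 - 16*14)*(-1/264) = (224 - 1*224)*(-1/264) = (224 - 224)*(-1/264) = 0*(-1/264) = 0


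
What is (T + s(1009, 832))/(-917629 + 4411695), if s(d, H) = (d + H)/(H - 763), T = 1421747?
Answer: 49051192/120545277 ≈ 0.40691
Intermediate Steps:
s(d, H) = (H + d)/(-763 + H)
(T + s(1009, 832))/(-917629 + 4411695) = (1421747 + (832 + 1009)/(-763 + 832))/(-917629 + 4411695) = (1421747 + 1841/69)/3494066 = (1421747 + (1/69)*1841)*(1/3494066) = (1421747 + 1841/69)*(1/3494066) = (98102384/69)*(1/3494066) = 49051192/120545277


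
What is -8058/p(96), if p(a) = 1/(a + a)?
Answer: -1547136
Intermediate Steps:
p(a) = 1/(2*a)
-8058/p(96) = -8058/((½)/96) = -8058/((½)*(1/96)) = -8058/1/192 = -8058*192 = -1547136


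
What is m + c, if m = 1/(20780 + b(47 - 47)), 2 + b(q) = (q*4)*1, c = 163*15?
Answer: 50802211/20778 ≈ 2445.0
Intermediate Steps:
c = 2445
b(q) = -2 + 4*q (b(q) = -2 + (q*4)*1 = -2 + (4*q)*1 = -2 + 4*q)
m = 1/20778 (m = 1/(20780 + (-2 + 4*(47 - 47))) = 1/(20780 + (-2 + 4*0)) = 1/(20780 + (-2 + 0)) = 1/(20780 - 2) = 1/20778 ≈ 4.8128e-5)
m + c = 1/20778 + 2445 = 50802211/20778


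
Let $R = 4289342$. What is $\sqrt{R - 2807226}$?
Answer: $2 \sqrt{370529} \approx 1217.4$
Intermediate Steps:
$\sqrt{R - 2807226} = \sqrt{4289342 - 2807226} = \sqrt{1482116} = 2 \sqrt{370529}$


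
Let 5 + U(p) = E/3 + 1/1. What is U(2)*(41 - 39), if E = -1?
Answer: -26/3 ≈ -8.6667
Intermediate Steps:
U(p) = -13/3 (U(p) = -5 + (-1/3 + 1/1) = -5 + (-1*⅓ + 1*1) = -5 + (-⅓ + 1) = -5 + ⅔ = -13/3)
U(2)*(41 - 39) = -13*(41 - 39)/3 = -13/3*2 = -26/3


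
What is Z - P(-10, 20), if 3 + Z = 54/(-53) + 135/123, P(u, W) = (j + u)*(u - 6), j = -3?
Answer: -458332/2173 ≈ -210.92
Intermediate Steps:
P(u, W) = (-6 + u)*(-3 + u) (P(u, W) = (-3 + u)*(u - 6) = (-3 + u)*(-6 + u) = (-6 + u)*(-3 + u))
Z = -6348/2173 (Z = -3 + (54/(-53) + 135/123) = -3 + (54*(-1/53) + 135*(1/123)) = -3 + (-54/53 + 45/41) = -3 + 171/2173 = -6348/2173 ≈ -2.9213)
Z - P(-10, 20) = -6348/2173 - (18 + (-10)**2 - 9*(-10)) = -6348/2173 - (18 + 100 + 90) = -6348/2173 - 1*208 = -6348/2173 - 208 = -458332/2173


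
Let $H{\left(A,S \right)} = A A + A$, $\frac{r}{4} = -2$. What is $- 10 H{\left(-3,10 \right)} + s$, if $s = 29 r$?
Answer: $-292$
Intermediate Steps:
$r = -8$ ($r = 4 \left(-2\right) = -8$)
$H{\left(A,S \right)} = A + A^{2}$ ($H{\left(A,S \right)} = A^{2} + A = A + A^{2}$)
$s = -232$ ($s = 29 \left(-8\right) = -232$)
$- 10 H{\left(-3,10 \right)} + s = - 10 \left(- 3 \left(1 - 3\right)\right) - 232 = - 10 \left(\left(-3\right) \left(-2\right)\right) - 232 = \left(-10\right) 6 - 232 = -60 - 232 = -292$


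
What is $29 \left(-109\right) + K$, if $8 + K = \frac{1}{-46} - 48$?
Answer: $- \frac{147983}{46} \approx -3217.0$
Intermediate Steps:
$K = - \frac{2577}{46}$ ($K = -8 + \left(\frac{1}{-46} - 48\right) = -8 - \frac{2209}{46} = - \frac{2577}{46} \approx -56.022$)
$29 \left(-109\right) + K = 29 \left(-109\right) - \frac{2577}{46} = -3161 - \frac{2577}{46} = - \frac{147983}{46}$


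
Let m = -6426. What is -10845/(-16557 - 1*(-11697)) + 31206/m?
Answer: -4819/1836 ≈ -2.6247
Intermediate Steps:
-10845/(-16557 - 1*(-11697)) + 31206/m = -10845/(-16557 - 1*(-11697)) + 31206/(-6426) = -10845/(-16557 + 11697) + 31206*(-1/6426) = -10845/(-4860) - 743/153 = -10845*(-1/4860) - 743/153 = 241/108 - 743/153 = -4819/1836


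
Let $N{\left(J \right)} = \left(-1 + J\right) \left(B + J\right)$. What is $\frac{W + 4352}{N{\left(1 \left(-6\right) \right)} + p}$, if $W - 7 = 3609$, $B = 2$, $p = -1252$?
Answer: $- \frac{332}{51} \approx -6.5098$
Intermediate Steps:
$W = 3616$ ($W = 7 + 3609 = 3616$)
$N{\left(J \right)} = \left(-1 + J\right) \left(2 + J\right)$
$\frac{W + 4352}{N{\left(1 \left(-6\right) \right)} + p} = \frac{3616 + 4352}{\left(-2 + 1 \left(-6\right) + \left(1 \left(-6\right)\right)^{2}\right) - 1252} = \frac{7968}{\left(-2 - 6 + \left(-6\right)^{2}\right) - 1252} = \frac{7968}{\left(-2 - 6 + 36\right) - 1252} = \frac{7968}{28 - 1252} = \frac{7968}{-1224} = 7968 \left(- \frac{1}{1224}\right) = - \frac{332}{51}$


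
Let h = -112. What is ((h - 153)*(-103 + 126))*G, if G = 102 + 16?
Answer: -719210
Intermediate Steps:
G = 118
((h - 153)*(-103 + 126))*G = ((-112 - 153)*(-103 + 126))*118 = -265*23*118 = -6095*118 = -719210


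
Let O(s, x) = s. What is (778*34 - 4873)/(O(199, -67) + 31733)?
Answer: 7193/10644 ≈ 0.67578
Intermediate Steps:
(778*34 - 4873)/(O(199, -67) + 31733) = (778*34 - 4873)/(199 + 31733) = (26452 - 4873)/31932 = 21579*(1/31932) = 7193/10644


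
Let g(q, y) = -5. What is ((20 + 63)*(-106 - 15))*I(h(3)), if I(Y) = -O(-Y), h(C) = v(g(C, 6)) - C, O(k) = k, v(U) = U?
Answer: 80344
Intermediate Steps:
h(C) = -5 - C
I(Y) = Y (I(Y) = -(-1)*Y = Y)
((20 + 63)*(-106 - 15))*I(h(3)) = ((20 + 63)*(-106 - 15))*(-5 - 1*3) = (83*(-121))*(-5 - 3) = -10043*(-8) = 80344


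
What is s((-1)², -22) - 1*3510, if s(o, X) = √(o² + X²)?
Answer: -3510 + √485 ≈ -3488.0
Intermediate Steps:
s(o, X) = √(X² + o²)
s((-1)², -22) - 1*3510 = √((-22)² + ((-1)²)²) - 1*3510 = √(484 + 1²) - 3510 = √(484 + 1) - 3510 = √485 - 3510 = -3510 + √485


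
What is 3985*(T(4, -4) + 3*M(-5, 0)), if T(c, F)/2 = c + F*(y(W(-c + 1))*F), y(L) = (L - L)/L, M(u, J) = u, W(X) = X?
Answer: -27895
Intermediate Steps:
y(L) = 0 (y(L) = 0/L = 0)
T(c, F) = 2*c (T(c, F) = 2*(c + F*(0*F)) = 2*(c + F*0) = 2*(c + 0) = 2*c)
3985*(T(4, -4) + 3*M(-5, 0)) = 3985*(2*4 + 3*(-5)) = 3985*(8 - 15) = 3985*(-7) = -27895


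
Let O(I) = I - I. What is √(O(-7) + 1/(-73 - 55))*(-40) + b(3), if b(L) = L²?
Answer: 9 - 5*I*√2/2 ≈ 9.0 - 3.5355*I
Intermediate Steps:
O(I) = 0
√(O(-7) + 1/(-73 - 55))*(-40) + b(3) = √(0 + 1/(-73 - 55))*(-40) + 3² = √(0 + 1/(-128))*(-40) + 9 = √(0 - 1/128)*(-40) + 9 = √(-1/128)*(-40) + 9 = (I*√2/16)*(-40) + 9 = -5*I*√2/2 + 9 = 9 - 5*I*√2/2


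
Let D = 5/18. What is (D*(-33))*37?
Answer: -2035/6 ≈ -339.17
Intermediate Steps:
D = 5/18 (D = 5*(1/18) = 5/18 ≈ 0.27778)
(D*(-33))*37 = ((5/18)*(-33))*37 = -55/6*37 = -2035/6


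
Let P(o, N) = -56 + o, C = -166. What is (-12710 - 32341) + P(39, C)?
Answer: -45068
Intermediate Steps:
(-12710 - 32341) + P(39, C) = (-12710 - 32341) + (-56 + 39) = -45051 - 17 = -45068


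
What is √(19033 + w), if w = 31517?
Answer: 5*√2022 ≈ 224.83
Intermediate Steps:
√(19033 + w) = √(19033 + 31517) = √50550 = 5*√2022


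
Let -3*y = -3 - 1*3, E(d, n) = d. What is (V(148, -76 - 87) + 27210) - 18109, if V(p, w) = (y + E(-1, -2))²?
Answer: 9102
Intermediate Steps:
y = 2 (y = -(-3 - 1*3)/3 = -(-3 - 3)/3 = -⅓*(-6) = 2)
V(p, w) = 1 (V(p, w) = (2 - 1)² = 1² = 1)
(V(148, -76 - 87) + 27210) - 18109 = (1 + 27210) - 18109 = 27211 - 18109 = 9102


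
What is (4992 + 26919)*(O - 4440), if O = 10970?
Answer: 208378830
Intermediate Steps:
(4992 + 26919)*(O - 4440) = (4992 + 26919)*(10970 - 4440) = 31911*6530 = 208378830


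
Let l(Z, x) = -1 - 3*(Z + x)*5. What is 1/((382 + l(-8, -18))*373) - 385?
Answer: -110719454/287583 ≈ -385.00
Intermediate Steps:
l(Z, x) = -1 - 15*Z - 15*x (l(Z, x) = -1 - 3*(5*Z + 5*x) = -1 + (-15*Z - 15*x) = -1 - 15*Z - 15*x)
1/((382 + l(-8, -18))*373) - 385 = 1/((382 + (-1 - 15*(-8) - 15*(-18)))*373) - 385 = (1/373)/(382 + (-1 + 120 + 270)) - 385 = (1/373)/(382 + 389) - 385 = (1/373)/771 - 385 = (1/771)*(1/373) - 385 = 1/287583 - 385 = -110719454/287583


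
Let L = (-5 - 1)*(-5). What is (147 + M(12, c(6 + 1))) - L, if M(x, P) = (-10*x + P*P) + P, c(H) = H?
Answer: 53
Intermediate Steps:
M(x, P) = P + P**2 - 10*x (M(x, P) = (-10*x + P**2) + P = (P**2 - 10*x) + P = P + P**2 - 10*x)
L = 30 (L = -6*(-5) = 30)
(147 + M(12, c(6 + 1))) - L = (147 + ((6 + 1) + (6 + 1)**2 - 10*12)) - 1*30 = (147 + (7 + 7**2 - 120)) - 30 = (147 + (7 + 49 - 120)) - 30 = (147 - 64) - 30 = 83 - 30 = 53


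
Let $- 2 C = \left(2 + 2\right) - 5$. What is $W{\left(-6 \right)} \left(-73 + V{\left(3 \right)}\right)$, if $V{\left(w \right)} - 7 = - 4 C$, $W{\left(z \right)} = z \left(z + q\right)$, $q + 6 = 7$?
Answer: $-2040$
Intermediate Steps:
$q = 1$ ($q = -6 + 7 = 1$)
$C = \frac{1}{2}$ ($C = - \frac{\left(2 + 2\right) - 5}{2} = - \frac{4 - 5}{2} = \left(- \frac{1}{2}\right) \left(-1\right) = \frac{1}{2} \approx 0.5$)
$W{\left(z \right)} = z \left(1 + z\right)$ ($W{\left(z \right)} = z \left(z + 1\right) = z \left(1 + z\right)$)
$V{\left(w \right)} = 5$ ($V{\left(w \right)} = 7 - 2 = 5$)
$W{\left(-6 \right)} \left(-73 + V{\left(3 \right)}\right) = - 6 \left(1 - 6\right) \left(-73 + 5\right) = \left(-6\right) \left(-5\right) \left(-68\right) = 30 \left(-68\right) = -2040$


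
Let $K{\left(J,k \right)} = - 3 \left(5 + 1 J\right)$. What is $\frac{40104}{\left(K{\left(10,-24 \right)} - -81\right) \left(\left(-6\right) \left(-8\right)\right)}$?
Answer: $\frac{557}{24} \approx 23.208$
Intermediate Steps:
$K{\left(J,k \right)} = -15 - 3 J$ ($K{\left(J,k \right)} = - 3 \left(5 + J\right) = -15 - 3 J$)
$\frac{40104}{\left(K{\left(10,-24 \right)} - -81\right) \left(\left(-6\right) \left(-8\right)\right)} = \frac{40104}{\left(\left(-15 - 30\right) - -81\right) \left(\left(-6\right) \left(-8\right)\right)} = \frac{40104}{\left(\left(-15 - 30\right) + 81\right) 48} = \frac{40104}{\left(-45 + 81\right) 48} = \frac{40104}{36 \cdot 48} = \frac{40104}{1728} = 40104 \cdot \frac{1}{1728} = \frac{557}{24}$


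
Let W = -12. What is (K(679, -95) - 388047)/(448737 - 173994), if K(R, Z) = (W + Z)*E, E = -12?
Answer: -128921/91581 ≈ -1.4077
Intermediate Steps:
K(R, Z) = 144 - 12*Z (K(R, Z) = (-12 + Z)*(-12) = 144 - 12*Z)
(K(679, -95) - 388047)/(448737 - 173994) = ((144 - 12*(-95)) - 388047)/(448737 - 173994) = ((144 + 1140) - 388047)/274743 = (1284 - 388047)*(1/274743) = -386763*1/274743 = -128921/91581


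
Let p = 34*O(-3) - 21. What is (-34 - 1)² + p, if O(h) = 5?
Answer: 1374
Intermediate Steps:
p = 149 (p = 34*5 - 21 = 170 - 21 = 149)
(-34 - 1)² + p = (-34 - 1)² + 149 = (-35)² + 149 = 1225 + 149 = 1374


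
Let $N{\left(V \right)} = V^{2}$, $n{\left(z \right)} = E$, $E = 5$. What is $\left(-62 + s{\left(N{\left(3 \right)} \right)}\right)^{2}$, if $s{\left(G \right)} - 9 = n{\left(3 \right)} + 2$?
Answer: $2116$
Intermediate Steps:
$n{\left(z \right)} = 5$
$s{\left(G \right)} = 16$ ($s{\left(G \right)} = 9 + \left(5 + 2\right) = 9 + 7 = 16$)
$\left(-62 + s{\left(N{\left(3 \right)} \right)}\right)^{2} = \left(-62 + 16\right)^{2} = \left(-46\right)^{2} = 2116$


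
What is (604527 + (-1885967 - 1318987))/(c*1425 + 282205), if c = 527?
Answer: -2600427/1033180 ≈ -2.5169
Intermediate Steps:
(604527 + (-1885967 - 1318987))/(c*1425 + 282205) = (604527 + (-1885967 - 1318987))/(527*1425 + 282205) = (604527 - 3204954)/(750975 + 282205) = -2600427/1033180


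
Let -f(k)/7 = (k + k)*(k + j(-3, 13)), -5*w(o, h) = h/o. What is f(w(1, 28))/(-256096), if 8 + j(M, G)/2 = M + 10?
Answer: 931/400150 ≈ 0.0023266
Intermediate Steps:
w(o, h) = -h/(5*o)
j(M, G) = 4 + 2*M (j(M, G) = -16 + 2*(M + 10) = -16 + 2*(10 + M) = -16 + (20 + 2*M) = 4 + 2*M)
f(k) = -14*k*(-2 + k) (f(k) = -7*(k + k)*(k + (4 + 2*(-3))) = -7*2*k*(k + (4 - 6)) = -7*2*k*(k - 2) = -7*2*k*(-2 + k) = -14*k*(-2 + k))
f(w(1, 28))/(-256096) = (14*(-⅕*28/1)*(2 - (-1)*28/(5*1)))/(-256096) = (14*(-⅕*28*1)*(2 - (-1)*28/5))*(-1/256096) = (14*(-28/5)*(2 - 1*(-28/5)))*(-1/256096) = (14*(-28/5)*(2 + 28/5))*(-1/256096) = (14*(-28/5)*(38/5))*(-1/256096) = -14896/25*(-1/256096) = 931/400150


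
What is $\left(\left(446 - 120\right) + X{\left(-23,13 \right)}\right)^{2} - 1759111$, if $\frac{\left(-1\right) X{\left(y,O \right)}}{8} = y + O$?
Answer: $-1594275$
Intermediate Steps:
$X{\left(y,O \right)} = - 8 O - 8 y$ ($X{\left(y,O \right)} = - 8 \left(y + O\right) = - 8 \left(O + y\right) = - 8 O - 8 y$)
$\left(\left(446 - 120\right) + X{\left(-23,13 \right)}\right)^{2} - 1759111 = \left(\left(446 - 120\right) - -80\right)^{2} - 1759111 = \left(\left(446 - 120\right) + \left(-104 + 184\right)\right)^{2} - 1759111 = \left(326 + 80\right)^{2} - 1759111 = 406^{2} - 1759111 = 164836 - 1759111 = -1594275$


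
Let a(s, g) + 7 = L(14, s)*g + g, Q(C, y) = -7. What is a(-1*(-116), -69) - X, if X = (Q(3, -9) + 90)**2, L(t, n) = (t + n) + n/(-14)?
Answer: -107543/7 ≈ -15363.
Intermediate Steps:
L(t, n) = t + 13*n/14 (L(t, n) = (n + t) + n*(-1/14) = (n + t) - n/14 = t + 13*n/14)
X = 6889 (X = (-7 + 90)**2 = 83**2 = 6889)
a(s, g) = -7 + g + g*(14 + 13*s/14) (a(s, g) = -7 + ((14 + 13*s/14)*g + g) = -7 + (g*(14 + 13*s/14) + g) = -7 + (g + g*(14 + 13*s/14)) = -7 + g + g*(14 + 13*s/14))
a(-1*(-116), -69) - X = (-7 + 15*(-69) + (13/14)*(-69)*(-1*(-116))) - 1*6889 = (-7 - 1035 + (13/14)*(-69)*116) - 6889 = (-7 - 1035 - 52026/7) - 6889 = -59320/7 - 6889 = -107543/7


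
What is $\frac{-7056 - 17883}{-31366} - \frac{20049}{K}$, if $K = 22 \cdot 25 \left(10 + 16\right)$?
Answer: $- \frac{136114617}{224266900} \approx -0.60693$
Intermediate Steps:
$K = 14300$ ($K = 550 \cdot 26 = 14300$)
$\frac{-7056 - 17883}{-31366} - \frac{20049}{K} = \frac{-7056 - 17883}{-31366} - \frac{20049}{14300} = \left(-24939\right) \left(- \frac{1}{31366}\right) - \frac{20049}{14300} = \frac{24939}{31366} - \frac{20049}{14300} = - \frac{136114617}{224266900}$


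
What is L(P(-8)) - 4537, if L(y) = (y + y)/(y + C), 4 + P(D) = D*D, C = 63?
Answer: -185977/41 ≈ -4536.0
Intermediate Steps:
P(D) = -4 + D² (P(D) = -4 + D*D = -4 + D²)
L(y) = 2*y/(63 + y) (L(y) = (y + y)/(y + 63) = (2*y)/(63 + y) = 2*y/(63 + y))
L(P(-8)) - 4537 = 2*(-4 + (-8)²)/(63 + (-4 + (-8)²)) - 4537 = 2*(-4 + 64)/(63 + (-4 + 64)) - 4537 = 2*60/(63 + 60) - 4537 = 2*60/123 - 4537 = 2*60*(1/123) - 4537 = 40/41 - 4537 = -185977/41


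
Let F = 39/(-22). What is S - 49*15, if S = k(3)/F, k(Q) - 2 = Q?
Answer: -28775/39 ≈ -737.82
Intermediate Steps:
k(Q) = 2 + Q
F = -39/22 (F = 39*(-1/22) = -39/22 ≈ -1.7727)
S = -110/39 (S = (2 + 3)/(-39/22) = 5*(-22/39) = -110/39 ≈ -2.8205)
S - 49*15 = -110/39 - 49*15 = -110/39 - 735 = -28775/39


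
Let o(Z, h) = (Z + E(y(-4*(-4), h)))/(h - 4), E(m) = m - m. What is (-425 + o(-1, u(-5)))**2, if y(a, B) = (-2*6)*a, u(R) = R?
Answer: 14622976/81 ≈ 1.8053e+5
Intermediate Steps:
y(a, B) = -12*a
E(m) = 0
o(Z, h) = Z/(-4 + h) (o(Z, h) = (Z + 0)/(h - 4) = Z/(-4 + h))
(-425 + o(-1, u(-5)))**2 = (-425 - 1/(-4 - 5))**2 = (-425 - 1/(-9))**2 = (-425 - 1*(-1/9))**2 = (-425 + 1/9)**2 = (-3824/9)**2 = 14622976/81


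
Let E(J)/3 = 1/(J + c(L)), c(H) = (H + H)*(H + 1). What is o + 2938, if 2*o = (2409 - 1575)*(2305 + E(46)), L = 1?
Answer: 48207401/50 ≈ 9.6415e+5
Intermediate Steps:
c(H) = 2*H*(1 + H) (c(H) = (2*H)*(1 + H) = 2*H*(1 + H))
E(J) = 3/(4 + J) (E(J) = 3/(J + 2*1*(1 + 1)) = 3/(J + 2*1*2) = 3/(J + 4) = 3/(4 + J))
o = 48060501/50 (o = ((2409 - 1575)*(2305 + 3/(4 + 46)))/2 = (834*(2305 + 3/50))/2 = (834*(115253/50))/2 = (½)*(48060501/25) = 48060501/50 ≈ 9.6121e+5)
o + 2938 = 48060501/50 + 2938 = 48207401/50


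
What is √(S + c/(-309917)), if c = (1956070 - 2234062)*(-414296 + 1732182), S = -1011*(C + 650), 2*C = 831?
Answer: √40305101568761118/619834 ≈ 323.90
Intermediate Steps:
C = 831/2 (C = (½)*831 = 831/2 ≈ 415.50)
S = -2154441/2 (S = -1011*(831/2 + 650) = -1011*2131/2 = -2154441/2 ≈ -1.0772e+6)
c = -366361764912 (c = -277992*1317886 = -366361764912)
√(S + c/(-309917)) = √(-2154441/2 - 366361764912/(-309917)) = √(-2154441/2 - 366361764912*(-1/309917)) = √(-2154441/2 + 366361764912/309917) = √(65025638427/619834) = √40305101568761118/619834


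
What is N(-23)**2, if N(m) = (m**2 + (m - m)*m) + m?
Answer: 256036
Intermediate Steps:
N(m) = m + m**2 (N(m) = (m**2 + 0*m) + m = (m**2 + 0) + m = m**2 + m = m + m**2)
N(-23)**2 = (-23*(1 - 23))**2 = (-23*(-22))**2 = 506**2 = 256036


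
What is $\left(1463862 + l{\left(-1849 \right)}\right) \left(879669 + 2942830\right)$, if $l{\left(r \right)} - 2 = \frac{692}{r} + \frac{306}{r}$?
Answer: $\frac{10346295117321462}{1849} \approx 5.5956 \cdot 10^{12}$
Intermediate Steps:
$l{\left(r \right)} = 2 + \frac{998}{r}$ ($l{\left(r \right)} = 2 + \left(\frac{692}{r} + \frac{306}{r}\right) = 2 + \frac{998}{r}$)
$\left(1463862 + l{\left(-1849 \right)}\right) \left(879669 + 2942830\right) = \left(1463862 + \left(2 + \frac{998}{-1849}\right)\right) \left(879669 + 2942830\right) = \left(1463862 + \left(2 + 998 \left(- \frac{1}{1849}\right)\right)\right) 3822499 = \left(1463862 + \left(2 - \frac{998}{1849}\right)\right) 3822499 = \left(1463862 + \frac{2700}{1849}\right) 3822499 = \frac{2706683538}{1849} \cdot 3822499 = \frac{10346295117321462}{1849}$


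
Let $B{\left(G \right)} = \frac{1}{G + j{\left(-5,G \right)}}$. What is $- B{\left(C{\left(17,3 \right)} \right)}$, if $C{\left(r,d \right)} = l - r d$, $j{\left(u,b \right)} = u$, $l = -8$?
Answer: $\frac{1}{64} \approx 0.015625$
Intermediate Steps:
$C{\left(r,d \right)} = -8 - d r$ ($C{\left(r,d \right)} = -8 - r d = -8 - d r$)
$B{\left(G \right)} = \frac{1}{-5 + G}$ ($B{\left(G \right)} = \frac{1}{G - 5} = \frac{1}{-5 + G}$)
$- B{\left(C{\left(17,3 \right)} \right)} = - \frac{1}{-5 - \left(8 + 3 \cdot 17\right)} = - \frac{1}{-5 - 59} = - \frac{1}{-64} = \left(-1\right) \left(- \frac{1}{64}\right) = \frac{1}{64}$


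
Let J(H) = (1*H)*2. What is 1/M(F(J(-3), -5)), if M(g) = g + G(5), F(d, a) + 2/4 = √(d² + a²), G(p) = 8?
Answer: -30/19 + 4*√61/19 ≈ 0.065316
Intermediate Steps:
J(H) = 2*H (J(H) = H*2 = 2*H)
F(d, a) = -½ + √(a² + d²) (F(d, a) = -½ + √(d² + a²) = -½ + √(a² + d²))
M(g) = 8 + g (M(g) = g + 8 = 8 + g)
1/M(F(J(-3), -5)) = 1/(8 + (-½ + √((-5)² + (2*(-3))²))) = 1/(8 + (-½ + √(25 + (-6)²))) = 1/(8 + (-½ + √(25 + 36))) = 1/(8 + (-½ + √61)) = 1/(15/2 + √61)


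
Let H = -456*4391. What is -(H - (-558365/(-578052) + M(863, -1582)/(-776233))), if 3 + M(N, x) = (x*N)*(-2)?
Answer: 898435153441103873/448703038116 ≈ 2.0023e+6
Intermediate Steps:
M(N, x) = -3 - 2*N*x (M(N, x) = -3 + (x*N)*(-2) = -3 + (N*x)*(-2) = -3 - 2*N*x)
H = -2002296
-(H - (-558365/(-578052) + M(863, -1582)/(-776233))) = -(-2002296 - (-558365/(-578052) + (-3 - 2*863*(-1582))/(-776233))) = -(-2002296 - (-558365*(-1/578052) + (-3 + 2730532)*(-1/776233))) = -(-2002296 - (558365/578052 + 2730529*(-1/776233))) = -(-2002296 - (558365/578052 - 2730529/776233)) = -(-2002296 - 1*(-1144966410463/448703038116)) = -(-2002296 + 1144966410463/448703038116) = -1*(-898435153441103873/448703038116) = 898435153441103873/448703038116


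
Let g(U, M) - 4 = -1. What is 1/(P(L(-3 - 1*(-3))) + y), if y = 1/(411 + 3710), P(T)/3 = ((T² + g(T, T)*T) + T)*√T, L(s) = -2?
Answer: 4121/4891000609 + 203791692*I*√2/4891000609 ≈ 8.4257e-7 + 0.058926*I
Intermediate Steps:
g(U, M) = 3 (g(U, M) = 4 - 1 = 3)
P(T) = 3*√T*(T² + 4*T) (P(T) = 3*(((T² + 3*T) + T)*√T) = 3*((T² + 4*T)*√T) = 3*(√T*(T² + 4*T)) = 3*√T*(T² + 4*T))
y = 1/4121 ≈ 0.00024266
1/(P(L(-3 - 1*(-3))) + y) = 1/(3*(-2)^(3/2)*(4 - 2) + 1/4121) = 1/(3*(-2*I*√2)*2 + 1/4121) = 1/(-12*I*√2 + 1/4121) = 1/(1/4121 - 12*I*√2)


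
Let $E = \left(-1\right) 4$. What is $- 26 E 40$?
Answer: $4160$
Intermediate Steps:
$E = -4$
$- 26 E 40 = \left(-26\right) \left(-4\right) 40 = 104 \cdot 40 = 4160$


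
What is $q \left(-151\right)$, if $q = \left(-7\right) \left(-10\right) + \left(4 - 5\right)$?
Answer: $-10419$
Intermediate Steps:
$q = 69$ ($q = 70 - 1 = 69$)
$q \left(-151\right) = 69 \left(-151\right) = -10419$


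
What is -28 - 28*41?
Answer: -1176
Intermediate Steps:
-28 - 28*41 = -28 - 1148 = -1176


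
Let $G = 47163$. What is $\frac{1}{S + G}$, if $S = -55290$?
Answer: $- \frac{1}{8127} \approx -0.00012305$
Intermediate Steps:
$\frac{1}{S + G} = \frac{1}{-55290 + 47163} = \frac{1}{-8127} = - \frac{1}{8127}$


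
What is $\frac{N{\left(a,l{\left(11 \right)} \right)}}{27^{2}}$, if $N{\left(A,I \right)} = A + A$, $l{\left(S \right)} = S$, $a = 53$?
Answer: $\frac{106}{729} \approx 0.1454$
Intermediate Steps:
$N{\left(A,I \right)} = 2 A$
$\frac{N{\left(a,l{\left(11 \right)} \right)}}{27^{2}} = \frac{2 \cdot 53}{27^{2}} = \frac{106}{729}$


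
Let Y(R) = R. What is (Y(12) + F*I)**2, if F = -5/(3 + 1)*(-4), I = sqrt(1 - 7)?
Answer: -6 + 120*I*sqrt(6) ≈ -6.0 + 293.94*I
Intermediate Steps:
I = I*sqrt(6) (I = sqrt(-6) = I*sqrt(6) ≈ 2.4495*I)
F = 5 (F = -5/4*(-4) = 5)
(Y(12) + F*I)**2 = (12 + 5*(I*sqrt(6)))**2 = (12 + 5*I*sqrt(6))**2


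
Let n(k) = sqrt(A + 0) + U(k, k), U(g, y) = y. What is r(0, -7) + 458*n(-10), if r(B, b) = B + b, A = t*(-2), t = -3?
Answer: -4587 + 458*sqrt(6) ≈ -3465.1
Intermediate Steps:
A = 6 (A = -3*(-2) = 6)
n(k) = k + sqrt(6) (n(k) = sqrt(6 + 0) + k = sqrt(6) + k = k + sqrt(6))
r(0, -7) + 458*n(-10) = (0 - 7) + 458*(-10 + sqrt(6)) = -7 + (-4580 + 458*sqrt(6)) = -4587 + 458*sqrt(6)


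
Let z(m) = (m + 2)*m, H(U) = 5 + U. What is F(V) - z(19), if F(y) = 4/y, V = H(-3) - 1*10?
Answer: -799/2 ≈ -399.50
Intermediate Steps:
V = -8 (V = (5 - 3) - 1*10 = 2 - 10 = -8)
z(m) = m*(2 + m) (z(m) = (2 + m)*m = m*(2 + m))
F(V) - z(19) = 4/(-8) - 19*(2 + 19) = 4*(-⅛) - 19*21 = -½ - 1*399 = -½ - 399 = -799/2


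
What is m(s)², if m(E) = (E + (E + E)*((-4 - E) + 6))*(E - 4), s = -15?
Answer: 99500625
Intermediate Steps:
m(E) = (-4 + E)*(E + 2*E*(2 - E)) (m(E) = (E + (2*E)*(2 - E))*(-4 + E) = (E + 2*E*(2 - E))*(-4 + E) = (-4 + E)*(E + 2*E*(2 - E)))
m(s)² = (-15*(-20 - 2*(-15)² + 13*(-15)))² = (-15*(-20 - 2*225 - 195))² = (-15*(-20 - 450 - 195))² = (-15*(-665))² = 9975² = 99500625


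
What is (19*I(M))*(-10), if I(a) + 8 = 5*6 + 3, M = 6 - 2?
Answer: -4750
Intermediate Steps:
M = 4
I(a) = 25 (I(a) = -8 + (5*6 + 3) = -8 + (30 + 3) = -8 + 33 = 25)
(19*I(M))*(-10) = (19*25)*(-10) = 475*(-10) = -4750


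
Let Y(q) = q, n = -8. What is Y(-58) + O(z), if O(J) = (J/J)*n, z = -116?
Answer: -66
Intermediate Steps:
O(J) = -8 (O(J) = (J/J)*(-8) = 1*(-8) = -8)
Y(-58) + O(z) = -58 - 8 = -66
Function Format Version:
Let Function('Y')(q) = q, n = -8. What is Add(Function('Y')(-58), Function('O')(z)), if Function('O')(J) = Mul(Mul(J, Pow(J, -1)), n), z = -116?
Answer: -66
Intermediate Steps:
Function('O')(J) = -8 (Function('O')(J) = Mul(Mul(J, Pow(J, -1)), -8) = Mul(1, -8) = -8)
Add(Function('Y')(-58), Function('O')(z)) = Add(-58, -8) = -66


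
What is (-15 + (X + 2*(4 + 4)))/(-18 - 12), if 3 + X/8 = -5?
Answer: 21/10 ≈ 2.1000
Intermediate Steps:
X = -64 (X = -24 + 8*(-5) = -24 - 40 = -64)
(-15 + (X + 2*(4 + 4)))/(-18 - 12) = (-15 + (-64 + 2*(4 + 4)))/(-18 - 12) = (-15 + (-64 + 2*8))/(-30) = (-15 + (-64 + 16))*(-1/30) = (-15 - 48)*(-1/30) = -63*(-1/30) = 21/10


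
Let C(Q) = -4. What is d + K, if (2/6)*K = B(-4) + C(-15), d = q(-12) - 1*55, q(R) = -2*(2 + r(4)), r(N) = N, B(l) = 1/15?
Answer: -394/5 ≈ -78.800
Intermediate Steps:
B(l) = 1/15
q(R) = -12 (q(R) = -2*(2 + 4) = -2*6 = -12)
d = -67 (d = -12 - 1*55 = -12 - 55 = -67)
K = -59/5 (K = 3*(1/15 - 4) = 3*(-59/15) = -59/5 ≈ -11.800)
d + K = -67 - 59/5 = -394/5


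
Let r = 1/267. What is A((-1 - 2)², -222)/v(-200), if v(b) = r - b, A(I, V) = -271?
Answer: -72357/53401 ≈ -1.3550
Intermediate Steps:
r = 1/267 ≈ 0.0037453
v(b) = 1/267 - b
A((-1 - 2)², -222)/v(-200) = -271/(1/267 - 1*(-200)) = -271/(1/267 + 200) = -271/53401/267 = -271*267/53401 = -72357/53401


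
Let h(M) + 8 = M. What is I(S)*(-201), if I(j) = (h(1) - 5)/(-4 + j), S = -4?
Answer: -603/2 ≈ -301.50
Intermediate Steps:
h(M) = -8 + M
I(j) = -12/(-4 + j) (I(j) = ((-8 + 1) - 5)/(-4 + j) = (-7 - 5)/(-4 + j) = -12/(-4 + j))
I(S)*(-201) = -12/(-4 - 4)*(-201) = -12/(-8)*(-201) = -12*(-1/8)*(-201) = (3/2)*(-201) = -603/2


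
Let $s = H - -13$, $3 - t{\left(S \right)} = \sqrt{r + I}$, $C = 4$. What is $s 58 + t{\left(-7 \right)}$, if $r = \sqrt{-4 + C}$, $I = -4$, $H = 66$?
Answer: $4585 - 2 i \approx 4585.0 - 2.0 i$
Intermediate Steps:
$r = 0$ ($r = \sqrt{-4 + 4} = \sqrt{0} = 0$)
$t{\left(S \right)} = 3 - 2 i$ ($t{\left(S \right)} = 3 - \sqrt{0 - 4} = 3 - \sqrt{-4} = 3 - 2 i$)
$s = 79$ ($s = 66 - -13 = 66 + 13 = 79$)
$s 58 + t{\left(-7 \right)} = 79 \cdot 58 + \left(3 - 2 i\right) = 4582 + \left(3 - 2 i\right) = 4585 - 2 i$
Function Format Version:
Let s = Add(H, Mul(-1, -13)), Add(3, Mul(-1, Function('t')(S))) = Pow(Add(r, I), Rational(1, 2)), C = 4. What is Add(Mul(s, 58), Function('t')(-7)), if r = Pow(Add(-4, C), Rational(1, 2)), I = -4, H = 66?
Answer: Add(4585, Mul(-2, I)) ≈ Add(4585.0, Mul(-2.0000, I))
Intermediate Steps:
r = 0 (r = Pow(Add(-4, 4), Rational(1, 2)) = Pow(0, Rational(1, 2)) = 0)
Function('t')(S) = Add(3, Mul(-2, I)) (Function('t')(S) = Add(3, Mul(-1, Pow(Add(0, -4), Rational(1, 2)))) = Add(3, Mul(-1, Pow(-4, Rational(1, 2)))) = Add(3, Mul(-1, Mul(2, I))) = Add(3, Mul(-2, I)))
s = 79 (s = Add(66, Mul(-1, -13)) = Add(66, 13) = 79)
Add(Mul(s, 58), Function('t')(-7)) = Add(Mul(79, 58), Add(3, Mul(-2, I))) = Add(4582, Add(3, Mul(-2, I))) = Add(4585, Mul(-2, I))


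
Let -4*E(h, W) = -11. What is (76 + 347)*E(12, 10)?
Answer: 4653/4 ≈ 1163.3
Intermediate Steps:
E(h, W) = 11/4 (E(h, W) = -¼*(-11) = 11/4)
(76 + 347)*E(12, 10) = (76 + 347)*(11/4) = 423*(11/4) = 4653/4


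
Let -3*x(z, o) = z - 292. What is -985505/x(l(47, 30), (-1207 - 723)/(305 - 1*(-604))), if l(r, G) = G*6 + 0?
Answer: -2956515/112 ≈ -26397.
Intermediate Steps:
l(r, G) = 6*G (l(r, G) = 6*G + 0 = 6*G)
x(z, o) = 292/3 - z/3 (x(z, o) = -(z - 292)/3 = -(-292 + z)/3 = 292/3 - z/3)
-985505/x(l(47, 30), (-1207 - 723)/(305 - 1*(-604))) = -985505/(292/3 - 2*30) = -985505/(292/3 - ⅓*180) = -985505/(292/3 - 60) = -985505/112/3 = -985505*3/112 = -2956515/112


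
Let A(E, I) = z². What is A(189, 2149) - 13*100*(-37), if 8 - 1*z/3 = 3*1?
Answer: 48325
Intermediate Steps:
z = 15 (z = 24 - 9 = 15)
A(E, I) = 225 (A(E, I) = 15² = 225)
A(189, 2149) - 13*100*(-37) = 225 - 13*100*(-37) = 225 - 1300*(-37) = 225 + 48100 = 48325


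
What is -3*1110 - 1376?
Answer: -4706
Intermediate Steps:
-3*1110 - 1376 = -3330 - 1376 = -4706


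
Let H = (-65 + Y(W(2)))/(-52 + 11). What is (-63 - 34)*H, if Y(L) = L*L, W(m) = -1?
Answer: -6208/41 ≈ -151.41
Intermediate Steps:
Y(L) = L²
H = 64/41 (H = (-65 + (-1)²)/(-52 + 11) = (-65 + 1)/(-41) = -64*(-1/41) = 64/41 ≈ 1.5610)
(-63 - 34)*H = (-63 - 34)*(64/41) = -97*64/41 = -6208/41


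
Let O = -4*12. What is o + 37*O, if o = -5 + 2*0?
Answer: -1781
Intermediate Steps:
O = -48
o = -5 (o = -5 + 0 = -5)
o + 37*O = -5 + 37*(-48) = -5 - 1776 = -1781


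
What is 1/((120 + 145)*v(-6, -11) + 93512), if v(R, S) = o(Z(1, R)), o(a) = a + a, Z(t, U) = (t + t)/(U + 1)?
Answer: 1/93300 ≈ 1.0718e-5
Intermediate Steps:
Z(t, U) = 2*t/(1 + U) (Z(t, U) = (2*t)/(1 + U) = 2*t/(1 + U))
o(a) = 2*a
v(R, S) = 4/(1 + R) (v(R, S) = 2*(2*1/(1 + R)) = 2*(2/(1 + R)) = 4/(1 + R))
1/((120 + 145)*v(-6, -11) + 93512) = 1/((120 + 145)*(4/(1 - 6)) + 93512) = 1/(265*(4/(-5)) + 93512) = 1/(265*(4*(-⅕)) + 93512) = 1/(265*(-⅘) + 93512) = 1/(-212 + 93512) = 1/93300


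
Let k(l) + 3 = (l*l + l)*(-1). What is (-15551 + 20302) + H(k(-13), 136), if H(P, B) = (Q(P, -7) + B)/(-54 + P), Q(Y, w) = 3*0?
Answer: 1011827/213 ≈ 4750.4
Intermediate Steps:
Q(Y, w) = 0
k(l) = -3 - l - l² (k(l) = -3 + (l*l + l)*(-1) = -3 + (l² + l)*(-1) = -3 + (l + l²)*(-1) = -3 + (-l - l²) = -3 - l - l²)
H(P, B) = B/(-54 + P) (H(P, B) = (0 + B)/(-54 + P) = B/(-54 + P))
(-15551 + 20302) + H(k(-13), 136) = (-15551 + 20302) + 136/(-54 + (-3 - 1*(-13) - 1*(-13)²)) = 4751 + 136/(-54 + (-3 + 13 - 1*169)) = 4751 + 136/(-54 + (-3 + 13 - 169)) = 4751 + 136/(-54 - 159) = 4751 + 136/(-213) = 4751 + 136*(-1/213) = 4751 - 136/213 = 1011827/213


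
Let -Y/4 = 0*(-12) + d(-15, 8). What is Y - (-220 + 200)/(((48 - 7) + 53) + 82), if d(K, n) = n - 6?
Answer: -347/44 ≈ -7.8864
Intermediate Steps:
d(K, n) = -6 + n
Y = -8 (Y = -4*(0*(-12) + (-6 + 8)) = -4*(0 + 2) = -4*2 = -8)
Y - (-220 + 200)/(((48 - 7) + 53) + 82) = -8 - (-220 + 200)/(((48 - 7) + 53) + 82) = -8 - (-20)/((41 + 53) + 82) = -8 - (-20)/(94 + 82) = -8 - (-20)/176 = -8 - 1*(-5/44) = -8 + 5/44 = -347/44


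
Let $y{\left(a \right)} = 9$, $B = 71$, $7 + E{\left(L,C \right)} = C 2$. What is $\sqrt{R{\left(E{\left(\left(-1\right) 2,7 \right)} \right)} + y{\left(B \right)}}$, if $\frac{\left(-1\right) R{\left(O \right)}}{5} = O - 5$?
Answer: $i \approx 1.0 i$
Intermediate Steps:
$E{\left(L,C \right)} = -7 + 2 C$ ($E{\left(L,C \right)} = -7 + C 2 = -7 + 2 C$)
$R{\left(O \right)} = 25 - 5 O$ ($R{\left(O \right)} = - 5 \left(O - 5\right) = - 5 \left(-5 + O\right) = 25 - 5 O$)
$\sqrt{R{\left(E{\left(\left(-1\right) 2,7 \right)} \right)} + y{\left(B \right)}} = \sqrt{\left(25 - 5 \left(-7 + 2 \cdot 7\right)\right) + 9} = \sqrt{\left(25 - 5 \left(-7 + 14\right)\right) + 9} = \sqrt{\left(25 - 35\right) + 9} = \sqrt{-10 + 9} = \sqrt{-1} = i$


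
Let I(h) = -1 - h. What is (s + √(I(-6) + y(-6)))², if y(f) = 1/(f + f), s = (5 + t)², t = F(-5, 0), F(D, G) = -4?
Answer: (6 + √177)²/36 ≈ 10.351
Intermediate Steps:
t = -4
s = 1 (s = (5 - 4)² = 1² = 1)
y(f) = 1/(2*f)
(s + √(I(-6) + y(-6)))² = (1 + √((-1 - 1*(-6)) + (½)/(-6)))² = (1 + √((-1 + 6) + (½)*(-⅙)))² = (1 + √(5 - 1/12))² = (1 + √(59/12))² = (1 + √177/6)²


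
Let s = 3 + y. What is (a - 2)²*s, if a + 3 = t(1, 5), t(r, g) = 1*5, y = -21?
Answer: 0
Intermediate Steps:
t(r, g) = 5
a = 2 (a = -3 + 5 = 2)
s = -18 (s = 3 - 21 = -18)
(a - 2)²*s = (2 - 2)²*(-18) = 0²*(-18) = 0*(-18) = 0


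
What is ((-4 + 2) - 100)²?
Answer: 10404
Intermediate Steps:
((-4 + 2) - 100)² = (-2 - 100)² = (-102)² = 10404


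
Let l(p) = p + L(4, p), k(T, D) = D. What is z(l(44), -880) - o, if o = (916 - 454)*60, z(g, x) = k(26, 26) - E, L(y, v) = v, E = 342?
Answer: -28036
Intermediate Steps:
l(p) = 2*p (l(p) = p + p = 2*p)
z(g, x) = -316 (z(g, x) = 26 - 1*342 = 26 - 342 = -316)
o = 27720 (o = 462*60 = 27720)
z(l(44), -880) - o = -316 - 1*27720 = -316 - 27720 = -28036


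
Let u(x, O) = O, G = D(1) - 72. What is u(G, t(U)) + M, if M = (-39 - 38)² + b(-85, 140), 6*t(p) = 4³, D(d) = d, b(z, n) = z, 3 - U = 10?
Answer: 17564/3 ≈ 5854.7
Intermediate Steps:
U = -7 (U = 3 - 1*10 = 3 - 10 = -7)
t(p) = 32/3 (t(p) = (⅙)*4³ = (⅙)*64 = 32/3)
G = -71 (G = 1 - 72 = -71)
M = 5844 (M = (-39 - 38)² - 85 = (-77)² - 85 = 5929 - 85 = 5844)
u(G, t(U)) + M = 32/3 + 5844 = 17564/3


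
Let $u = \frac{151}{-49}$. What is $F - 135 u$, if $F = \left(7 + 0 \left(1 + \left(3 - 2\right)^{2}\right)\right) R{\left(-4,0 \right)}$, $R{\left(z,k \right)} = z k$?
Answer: $\frac{20385}{49} \approx 416.02$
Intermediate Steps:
$R{\left(z,k \right)} = k z$
$u = - \frac{151}{49}$ ($u = 151 \left(- \frac{1}{49}\right) = - \frac{151}{49} \approx -3.0816$)
$F = 0$ ($F = \left(7 + 0 \left(1 + \left(3 - 2\right)^{2}\right)\right) 0 \left(-4\right) = \left(7 + 0 \left(1 + 1^{2}\right)\right) 0 = \left(7 + 0 \left(1 + 1\right)\right) 0 = \left(7 + 0 \cdot 2\right) 0 = \left(7 + 0\right) 0 = 7 \cdot 0 = 0$)
$F - 135 u = 0 - - \frac{20385}{49} = 0 + \frac{20385}{49} = \frac{20385}{49}$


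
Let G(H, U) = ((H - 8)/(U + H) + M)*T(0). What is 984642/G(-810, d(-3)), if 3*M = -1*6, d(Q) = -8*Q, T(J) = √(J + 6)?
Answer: -64494051*√6/377 ≈ -4.1904e+5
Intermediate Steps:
T(J) = √(6 + J)
M = -2 (M = (-1*6)/3 = (⅓)*(-6) = -2)
G(H, U) = √6*(-2 + (-8 + H)/(H + U)) (G(H, U) = ((H - 8)/(U + H) - 2)*√(6 + 0) = ((-8 + H)/(H + U) - 2)*√6 = (-2 + (-8 + H)/(H + U))*√6 = √6*(-2 + (-8 + H)/(H + U)))
984642/G(-810, d(-3)) = 984642/((√6*(-8 - 1*(-810) - (-16)*(-3))/(-810 - 8*(-3)))) = 984642/((√6*(-8 + 810 - 2*24)/(-810 + 24))) = 984642/((√6*(-8 + 810 - 48)/(-786))) = 984642/((√6*(-1/786)*754)) = 984642/((-377*√6/393)) = 984642*(-131*√6/754) = -64494051*√6/377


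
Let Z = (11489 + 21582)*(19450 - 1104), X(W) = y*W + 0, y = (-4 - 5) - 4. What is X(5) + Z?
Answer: 606720501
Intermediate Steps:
y = -13 (y = -9 - 4 = -13)
X(W) = -13*W (X(W) = -13*W + 0 = -13*W)
Z = 606720566 (Z = 33071*18346 = 606720566)
X(5) + Z = -13*5 + 606720566 = -65 + 606720566 = 606720501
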